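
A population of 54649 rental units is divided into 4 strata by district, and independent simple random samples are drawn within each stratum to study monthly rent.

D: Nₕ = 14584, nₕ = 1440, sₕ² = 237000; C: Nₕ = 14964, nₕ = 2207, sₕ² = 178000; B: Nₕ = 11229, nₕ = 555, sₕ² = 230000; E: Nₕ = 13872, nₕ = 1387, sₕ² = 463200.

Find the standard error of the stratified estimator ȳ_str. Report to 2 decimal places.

7.19

Var(ȳ_str) = Σₕ Wₕ²(1 − fₕ)sₕ²/nₕ with Wₕ = Nₕ/N, N = 54649.
D: Wₕ = 0.26686673; term = 0.26686673²·(1 − 0.09873834)·237000/1440 = 10.563933.
C: Wₕ = 0.27382020; term = 0.27382020²·(1 − 0.14748730)·178000/2207 = 5.1552471.
B: Wₕ = 0.20547494; term = 0.20547494²·(1 − 0.04942559)·230000/555 = 16.631779.
E: Wₕ = 0.25383813; term = 0.25383813²·(1 − 0.09998558)·463200/1387 = 19.366685.
Sum = 51.717644.
SE = √(51.717644) = 7.19.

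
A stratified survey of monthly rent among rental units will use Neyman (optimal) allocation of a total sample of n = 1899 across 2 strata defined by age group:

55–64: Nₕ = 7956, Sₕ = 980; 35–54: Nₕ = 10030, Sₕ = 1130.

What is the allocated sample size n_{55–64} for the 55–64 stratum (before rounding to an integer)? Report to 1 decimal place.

Neyman allocation: nₕ = n·NₕSₕ / Σⱼ NⱼSⱼ.
Σ NⱼSⱼ = 7956·980 + 10030·1130 = 1.913078 × 10^7.
n_{55–64} = 1899·7956·980 / (1.913078 × 10^7) = 774.0.

774.0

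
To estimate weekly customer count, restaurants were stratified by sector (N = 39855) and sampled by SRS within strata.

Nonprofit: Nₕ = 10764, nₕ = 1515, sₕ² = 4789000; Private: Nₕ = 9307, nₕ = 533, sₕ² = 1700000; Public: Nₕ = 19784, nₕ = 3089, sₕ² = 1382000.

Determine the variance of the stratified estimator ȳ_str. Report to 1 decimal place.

455.1

Var(ȳ_str) = Σₕ Wₕ²(1 − fₕ)sₕ²/nₕ with Wₕ = Nₕ/N, N = 39855.
Nonprofit: Wₕ = 0.27007904; term = 0.27007904²·(1 − 0.14074693)·4789000/1515 = 198.12307.
Private: Wₕ = 0.23352152; term = 0.23352152²·(1 − 0.05726872)·1700000/533 = 163.96963.
Public: Wₕ = 0.49639945; term = 0.49639945²·(1 − 0.15613627)·1382000/3089 = 93.030431.
Sum = 455.12313.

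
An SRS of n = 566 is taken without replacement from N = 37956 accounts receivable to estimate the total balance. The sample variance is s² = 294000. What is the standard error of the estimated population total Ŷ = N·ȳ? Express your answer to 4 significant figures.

858600

Var(Ŷ) = N²·Var(ȳ) = N²·(1 − n/N)·s²/n.
f = 566/37956 = 0.01491200; Var(ȳ) = 0.98508800·294000/566 = 511.68882.
Var(Ŷ) = 37956² · 511.68882 = 7.3716856 × 10^11.
SE(Ŷ) = √(7.3716856 × 10^11) = 858600.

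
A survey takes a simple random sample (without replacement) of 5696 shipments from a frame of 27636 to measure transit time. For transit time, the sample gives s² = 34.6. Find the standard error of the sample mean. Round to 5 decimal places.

Under SRS without replacement, Var(ȳ) = (1 − f)·s²/n with f = n/N = 5696/27636 = 0.20610798.
Var(ȳ) = (1 − 0.20610798)·34.6/5696 = 0.79389202·0.0060744382 = 0.004822448.
SE(ȳ) = √(0.004822448) = 0.06944.

0.06944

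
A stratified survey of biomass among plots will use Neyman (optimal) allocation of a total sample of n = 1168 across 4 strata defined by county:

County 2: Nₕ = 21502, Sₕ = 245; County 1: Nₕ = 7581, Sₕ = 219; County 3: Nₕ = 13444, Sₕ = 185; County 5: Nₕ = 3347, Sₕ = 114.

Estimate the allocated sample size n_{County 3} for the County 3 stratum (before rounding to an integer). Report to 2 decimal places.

296.52

Neyman allocation: nₕ = n·NₕSₕ / Σⱼ NⱼSⱼ.
Σ NⱼSⱼ = 21502·245 + 7581·219 + 13444·185 + 3347·114 = 9.796927 × 10^6.
n_{County 3} = 1168·13444·185 / (9.796927 × 10^6) = 296.52.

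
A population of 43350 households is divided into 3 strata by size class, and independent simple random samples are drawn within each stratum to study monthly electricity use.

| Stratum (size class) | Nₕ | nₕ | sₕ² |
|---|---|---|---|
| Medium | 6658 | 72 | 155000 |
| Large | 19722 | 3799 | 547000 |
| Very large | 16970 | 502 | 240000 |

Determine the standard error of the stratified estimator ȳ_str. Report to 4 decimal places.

12.0578

Var(ȳ_str) = Σₕ Wₕ²(1 − fₕ)sₕ²/nₕ with Wₕ = Nₕ/N, N = 43350.
Medium: Wₕ = 0.15358708; term = 0.15358708²·(1 − 0.01081406)·155000/72 = 50.232699.
Large: Wₕ = 0.45494810; term = 0.45494810²·(1 − 0.19262752)·547000/3799 = 24.061111.
Very large: Wₕ = 0.39146482; term = 0.39146482²·(1 − 0.02958161)·240000/502 = 71.097122.
Sum = 145.39093.
SE = √(145.39093) = 12.0578.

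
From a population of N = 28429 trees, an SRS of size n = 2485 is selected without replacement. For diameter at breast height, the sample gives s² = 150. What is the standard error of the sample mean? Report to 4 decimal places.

0.2347

Under SRS without replacement, Var(ȳ) = (1 − f)·s²/n with f = n/N = 2485/28429 = 0.08741074.
Var(ȳ) = (1 − 0.08741074)·150/2485 = 0.91258926·0.060362173 = 0.055085871.
SE(ȳ) = √(0.055085871) = 0.2347.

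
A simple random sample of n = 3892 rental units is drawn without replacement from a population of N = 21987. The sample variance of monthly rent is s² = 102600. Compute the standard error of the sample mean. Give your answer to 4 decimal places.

Under SRS without replacement, Var(ȳ) = (1 − f)·s²/n with f = n/N = 3892/21987 = 0.17701369.
Var(ȳ) = (1 − 0.17701369)·102600/3892 = 0.82298631·26.361768 = 21.695374.
SE(ȳ) = √(21.695374) = 4.6578.

4.6578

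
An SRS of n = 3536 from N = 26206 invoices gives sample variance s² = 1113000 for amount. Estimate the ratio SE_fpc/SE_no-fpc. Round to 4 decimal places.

0.9301

f = n/N = 3536/26206 = 0.13493093.
SE_no-fpc = √(s²/n) = 17.741546; SE_fpc = √((1−f)s²/n) = 16.50125.
Ratio = √(1−f) = 0.93009089.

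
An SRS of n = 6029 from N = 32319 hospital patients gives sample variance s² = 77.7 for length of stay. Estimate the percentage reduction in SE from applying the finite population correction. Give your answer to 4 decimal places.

f = n/N = 6029/32319 = 0.18654661.
SE_no-fpc = √(s²/n) = 0.11352405; SE_fpc = √((1−f)s²/n) = 0.10238921.
Ratio = √(1−f) = 0.90191651. Reduction = 100·(1 − 0.90191651) = 9.8083%.

9.8083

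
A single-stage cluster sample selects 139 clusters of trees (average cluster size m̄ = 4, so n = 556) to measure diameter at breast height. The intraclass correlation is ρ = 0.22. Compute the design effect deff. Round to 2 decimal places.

deff = 1 + (4 − 1)·0.22 = 1 + 0.66 = 1.66.

1.66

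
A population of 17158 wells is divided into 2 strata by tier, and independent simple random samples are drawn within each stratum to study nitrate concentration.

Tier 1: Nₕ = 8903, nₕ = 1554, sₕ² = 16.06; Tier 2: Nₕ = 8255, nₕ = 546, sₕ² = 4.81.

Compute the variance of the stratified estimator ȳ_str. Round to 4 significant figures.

0.004201

Var(ȳ_str) = Σₕ Wₕ²(1 − fₕ)sₕ²/nₕ with Wₕ = Nₕ/N, N = 17158.
Tier 1: Wₕ = 0.51888332; term = 0.51888332²·(1 − 0.17454791)·16.06/1554 = 0.002296814.
Tier 2: Wₕ = 0.48111668; term = 0.48111668²·(1 − 0.06614173)·4.81/546 = 0.001904295.
Sum = 0.004201109.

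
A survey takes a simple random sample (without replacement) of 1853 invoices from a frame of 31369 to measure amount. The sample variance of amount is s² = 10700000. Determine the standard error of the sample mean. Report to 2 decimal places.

Under SRS without replacement, Var(ȳ) = (1 − f)·s²/n with f = n/N = 1853/31369 = 0.05907106.
Var(ȳ) = (1 − 0.05907106)·10700000/1853 = 0.94092894·5774.4199 = 5433.3188.
SE(ȳ) = √(5433.3188) = 73.71.

73.71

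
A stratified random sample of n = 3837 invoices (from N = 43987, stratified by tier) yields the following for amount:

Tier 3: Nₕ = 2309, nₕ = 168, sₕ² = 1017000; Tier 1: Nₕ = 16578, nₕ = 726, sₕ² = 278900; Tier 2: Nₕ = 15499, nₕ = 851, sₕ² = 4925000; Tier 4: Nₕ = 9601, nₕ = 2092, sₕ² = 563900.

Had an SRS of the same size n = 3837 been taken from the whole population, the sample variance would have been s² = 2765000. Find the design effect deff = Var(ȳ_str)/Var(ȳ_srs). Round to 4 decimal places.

Var(ȳ_str) = Σ Wₕ²(1−fₕ)sₕ²/nₕ with Wₕ = Nₕ/43987:
  Tier 3: (2309/43987)²·(1−168/2309)·1017000/168 = 15.466911
  Tier 1: (16578/43987)²·(1−726/16578)·278900/726 = 52.177036
  Tier 2: (15499/43987)²·(1−851/15499)·4925000/851 = 679.06289
  Tier 4: (9601/43987)²·(1−2092/9601)·563900/2092 = 10.043621
  → Var(ȳ_str) = 756.75046.
Var(ȳ_srs) = (1 − 3837/43987)·2765000/3837 = 657.75558.
deff = 756.75046 / 657.75558 = 1.1505.

1.1505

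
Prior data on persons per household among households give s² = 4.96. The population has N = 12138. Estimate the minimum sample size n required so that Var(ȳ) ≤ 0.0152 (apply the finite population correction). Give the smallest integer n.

Without fpc, n₀ = s²/D = 4.96/0.0152 = 326.3158.
With fpc, (1 − n/N)·s²/n ≤ D requires n ≥ n₀/(1 + n₀/N) = 326.3158/(1 + 326.3158/12138) = 317.7729.
Rounding up, n = 318.

318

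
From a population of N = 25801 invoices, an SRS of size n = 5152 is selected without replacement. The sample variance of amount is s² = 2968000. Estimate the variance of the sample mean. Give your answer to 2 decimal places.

Under SRS without replacement, Var(ȳ) = (1 − f)·s²/n with f = n/N = 5152/25801 = 0.19968218.
Var(ȳ) = (1 − 0.19968218)·2968000/5152 = 0.80031782·576.08696 = 461.05266.

461.05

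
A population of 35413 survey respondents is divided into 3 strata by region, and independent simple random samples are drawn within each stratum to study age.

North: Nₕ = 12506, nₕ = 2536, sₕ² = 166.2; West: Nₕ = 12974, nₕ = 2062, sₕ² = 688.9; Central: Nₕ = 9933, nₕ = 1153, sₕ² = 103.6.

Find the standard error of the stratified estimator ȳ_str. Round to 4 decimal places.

0.2247

Var(ȳ_str) = Σₕ Wₕ²(1 − fₕ)sₕ²/nₕ with Wₕ = Nₕ/N, N = 35413.
North: Wₕ = 0.35314715; term = 0.35314715²·(1 − 0.20278266)·166.2/2536 = 0.0065158325.
West: Wₕ = 0.36636264; term = 0.36636264²·(1 − 0.15893325)·688.9/2062 = 0.03771554.
Central: Wₕ = 0.28049022; term = 0.28049022²·(1 − 0.11607772)·103.6/1153 = 0.0062485602.
Sum = 0.050479933.
SE = √(0.050479933) = 0.2247.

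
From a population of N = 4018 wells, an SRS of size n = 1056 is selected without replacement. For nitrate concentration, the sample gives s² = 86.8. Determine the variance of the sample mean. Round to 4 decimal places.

0.0606

Under SRS without replacement, Var(ȳ) = (1 − f)·s²/n with f = n/N = 1056/4018 = 0.26281732.
Var(ȳ) = (1 − 0.26281732)·86.8/1056 = 0.73718268·0.08219697 = 0.060594182.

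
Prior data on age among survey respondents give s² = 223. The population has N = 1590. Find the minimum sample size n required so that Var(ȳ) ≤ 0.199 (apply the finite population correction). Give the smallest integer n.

Without fpc, n₀ = s²/D = 223/0.199 = 1120.6030.
With fpc, (1 − n/N)·s²/n ≤ D requires n ≥ n₀/(1 + n₀/N) = 1120.6030/(1 + 1120.6030/1590) = 657.3293.
Rounding up, n = 658.

658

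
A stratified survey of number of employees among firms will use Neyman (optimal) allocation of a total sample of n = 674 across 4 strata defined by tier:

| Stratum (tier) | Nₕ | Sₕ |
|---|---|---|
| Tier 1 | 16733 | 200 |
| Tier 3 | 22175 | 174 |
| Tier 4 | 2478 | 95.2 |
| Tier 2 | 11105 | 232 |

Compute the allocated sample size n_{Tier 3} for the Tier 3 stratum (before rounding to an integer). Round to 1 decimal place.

Neyman allocation: nₕ = n·NₕSₕ / Σⱼ NⱼSⱼ.
Σ NⱼSⱼ = 16733·200 + 22175·174 + 2478·95.2 + 11105·232 = 1.0017316 × 10^7.
n_{Tier 3} = 674·22175·174 / (1.0017316 × 10^7) = 259.6.

259.6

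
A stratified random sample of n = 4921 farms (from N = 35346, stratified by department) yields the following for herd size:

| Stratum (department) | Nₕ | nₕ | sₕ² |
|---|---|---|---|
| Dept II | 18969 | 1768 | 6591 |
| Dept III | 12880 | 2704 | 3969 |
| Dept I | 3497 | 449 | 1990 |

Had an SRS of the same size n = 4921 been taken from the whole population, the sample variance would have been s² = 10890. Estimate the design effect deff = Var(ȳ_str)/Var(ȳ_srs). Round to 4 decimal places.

Var(ȳ_str) = Σ Wₕ²(1−fₕ)sₕ²/nₕ with Wₕ = Nₕ/35346:
  Dept II: (18969/35346)²·(1−1768/18969)·6591/1768 = 0.97361361
  Dept III: (12880/35346)²·(1−2704/12880)·3969/2704 = 0.15398798
  Dept I: (3497/35346)²·(1−449/3497)·1990/449 = 0.037812621
  → Var(ȳ_str) = 1.1654142.
Var(ȳ_srs) = (1 − 4921/35346)·10890/4921 = 1.9048677.
deff = 1.1654142 / 1.9048677 = 0.6118.

0.6118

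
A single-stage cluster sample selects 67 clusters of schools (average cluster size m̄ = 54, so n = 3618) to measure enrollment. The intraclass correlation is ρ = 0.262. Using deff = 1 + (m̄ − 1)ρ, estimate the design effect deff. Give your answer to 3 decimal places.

deff = 1 + (54 − 1)·0.262 = 1 + 13.886 = 14.886.

14.886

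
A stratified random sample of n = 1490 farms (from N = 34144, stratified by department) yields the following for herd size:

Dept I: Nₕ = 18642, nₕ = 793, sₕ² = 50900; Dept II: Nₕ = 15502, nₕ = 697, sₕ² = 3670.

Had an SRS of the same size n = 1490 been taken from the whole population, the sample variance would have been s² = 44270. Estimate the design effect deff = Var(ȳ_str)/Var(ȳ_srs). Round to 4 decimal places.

Var(ȳ_str) = Σ Wₕ²(1−fₕ)sₕ²/nₕ with Wₕ = Nₕ/34144:
  Dept I: (18642/34144)²·(1−793/18642)·50900/793 = 18.319862
  Dept II: (15502/34144)²·(1−697/15502)·3670/697 = 1.0365748
  → Var(ȳ_str) = 19.356437.
Var(ȳ_srs) = (1 − 1490/34144)·44270/1490 = 28.414842.
deff = 19.356437 / 28.414842 = 0.6812.

0.6812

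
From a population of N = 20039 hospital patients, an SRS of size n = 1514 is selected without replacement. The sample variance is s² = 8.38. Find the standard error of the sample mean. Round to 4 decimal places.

0.0715

Under SRS without replacement, Var(ȳ) = (1 − f)·s²/n with f = n/N = 1514/20039 = 0.07555267.
Var(ȳ) = (1 − 0.07555267)·8.38/1514 = 0.92444733·0.0055350066 = 0.0051168221.
SE(ȳ) = √(0.0051168221) = 0.0715.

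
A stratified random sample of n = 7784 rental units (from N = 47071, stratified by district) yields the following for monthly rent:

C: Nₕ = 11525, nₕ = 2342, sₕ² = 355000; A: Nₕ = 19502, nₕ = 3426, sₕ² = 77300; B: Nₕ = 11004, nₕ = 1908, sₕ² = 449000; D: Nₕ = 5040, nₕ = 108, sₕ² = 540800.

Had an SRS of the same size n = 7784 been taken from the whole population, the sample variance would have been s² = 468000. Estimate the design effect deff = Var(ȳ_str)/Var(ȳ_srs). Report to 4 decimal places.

Var(ȳ_str) = Σ Wₕ²(1−fₕ)sₕ²/nₕ with Wₕ = Nₕ/47071:
  C: (11525/47071)²·(1−2342/11525)·355000/2342 = 7.2403595
  A: (19502/47071)²·(1−3426/19502)·77300/3426 = 3.1925848
  B: (11004/47071)²·(1−1908/11004)·449000/1908 = 10.630707
  D: (5040/47071)²·(1−108/5040)·540800/108 = 56.177147
  → Var(ȳ_str) = 77.240798.
Var(ȳ_srs) = (1 − 7784/47071)·468000/7784 = 50.180903.
deff = 77.240798 / 50.180903 = 1.5392.

1.5392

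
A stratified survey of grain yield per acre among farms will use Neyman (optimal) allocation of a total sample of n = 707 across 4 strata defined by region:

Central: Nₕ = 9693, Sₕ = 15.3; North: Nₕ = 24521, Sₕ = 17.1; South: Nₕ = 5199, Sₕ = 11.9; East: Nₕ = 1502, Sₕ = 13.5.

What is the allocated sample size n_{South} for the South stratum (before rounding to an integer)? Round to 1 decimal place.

Neyman allocation: nₕ = n·NₕSₕ / Σⱼ NⱼSⱼ.
Σ NⱼSⱼ = 9693·15.3 + 24521·17.1 + 5199·11.9 + 1502·13.5 = 649757.1.
n_{South} = 707·5199·11.9 / 649757.1 = 67.3.

67.3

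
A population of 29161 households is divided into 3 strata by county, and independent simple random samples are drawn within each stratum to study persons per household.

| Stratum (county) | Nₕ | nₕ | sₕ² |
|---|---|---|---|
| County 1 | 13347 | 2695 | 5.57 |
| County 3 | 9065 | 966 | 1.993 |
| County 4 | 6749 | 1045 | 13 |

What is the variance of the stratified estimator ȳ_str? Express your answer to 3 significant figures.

Var(ȳ_str) = Σₕ Wₕ²(1 − fₕ)sₕ²/nₕ with Wₕ = Nₕ/N, N = 29161.
County 1: Wₕ = 0.45770035; term = 0.45770035²·(1 − 0.20191803)·5.57/2695 = 3.4554644 × 10^-4.
County 3: Wₕ = 0.31086040; term = 0.31086040²·(1 − 0.10656371)·1.993/966 = 1.7812487 × 10^-4.
County 4: Wₕ = 0.23143925; term = 0.23143925²·(1 − 0.15483775)·13/1045 = 5.6317216 × 10^-4.
Sum = 0.0010868435.

0.00109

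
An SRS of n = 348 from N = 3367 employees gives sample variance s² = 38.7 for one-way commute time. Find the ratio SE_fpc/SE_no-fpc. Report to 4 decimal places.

f = n/N = 348/3367 = 0.10335610.
SE_no-fpc = √(s²/n) = 0.33347698; SE_fpc = √((1−f)s²/n) = 0.31577363.
Ratio = √(1−f) = 0.94691282.

0.9469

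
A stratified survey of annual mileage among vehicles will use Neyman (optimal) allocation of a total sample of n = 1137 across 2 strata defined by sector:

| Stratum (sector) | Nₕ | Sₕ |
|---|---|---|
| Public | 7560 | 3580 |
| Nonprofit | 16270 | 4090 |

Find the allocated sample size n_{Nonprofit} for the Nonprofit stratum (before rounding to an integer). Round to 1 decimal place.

Neyman allocation: nₕ = n·NₕSₕ / Σⱼ NⱼSⱼ.
Σ NⱼSⱼ = 7560·3580 + 16270·4090 = 9.36091 × 10^7.
n_{Nonprofit} = 1137·16270·4090 / (9.36091 × 10^7) = 808.3.

808.3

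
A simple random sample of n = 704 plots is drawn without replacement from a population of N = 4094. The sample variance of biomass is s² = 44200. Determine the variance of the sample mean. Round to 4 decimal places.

51.9878

Under SRS without replacement, Var(ȳ) = (1 − f)·s²/n with f = n/N = 704/4094 = 0.17195896.
Var(ȳ) = (1 − 0.17195896)·44200/704 = 0.82804104·62.784091 = 51.987804.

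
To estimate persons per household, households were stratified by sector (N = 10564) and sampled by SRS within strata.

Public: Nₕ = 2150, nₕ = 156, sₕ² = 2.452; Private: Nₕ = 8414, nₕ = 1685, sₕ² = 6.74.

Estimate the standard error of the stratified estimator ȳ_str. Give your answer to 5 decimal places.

Var(ȳ_str) = Σₕ Wₕ²(1 − fₕ)sₕ²/nₕ with Wₕ = Nₕ/N, N = 10564.
Public: Wₕ = 0.20352139; term = 0.20352139²·(1 − 0.07255814)·2.452/156 = 6.0381333 × 10^-4.
Private: Wₕ = 0.79647861; term = 0.79647861²·(1 − 0.20026147)·6.74/1685 = 0.0020293467.
Sum = 0.00263316.
SE = √(0.00263316) = 0.05131.

0.05131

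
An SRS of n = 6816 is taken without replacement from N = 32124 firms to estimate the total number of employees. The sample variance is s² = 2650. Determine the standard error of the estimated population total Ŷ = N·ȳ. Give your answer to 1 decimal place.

17778.8

Var(Ŷ) = N²·Var(ȳ) = N²·(1 − n/N)·s²/n.
f = 6816/32124 = 0.21217781; Var(ȳ) = 0.78782219·2650/6816 = 0.30629824.
Var(Ŷ) = 32124² · 0.30629824 = 3.1608489 × 10^8.
SE(Ŷ) = √(3.1608489 × 10^8) = 17778.8.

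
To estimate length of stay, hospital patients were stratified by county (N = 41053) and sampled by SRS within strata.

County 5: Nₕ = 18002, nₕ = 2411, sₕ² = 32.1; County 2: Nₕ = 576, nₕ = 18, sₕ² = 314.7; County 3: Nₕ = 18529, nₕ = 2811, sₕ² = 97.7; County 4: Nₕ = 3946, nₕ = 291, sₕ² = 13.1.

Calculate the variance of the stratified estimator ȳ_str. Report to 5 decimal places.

Var(ȳ_str) = Σₕ Wₕ²(1 − fₕ)sₕ²/nₕ with Wₕ = Nₕ/N, N = 41053.
County 5: Wₕ = 0.43850632; term = 0.43850632²·(1 − 0.13392956)·32.1/2411 = 0.0022172402.
County 2: Wₕ = 0.01403064; term = 0.01403064²·(1 − 0.03125000)·314.7/18 = 0.003334196.
County 3: Wₕ = 0.45134339; term = 0.45134339²·(1 − 0.15170813)·97.7/2811 = 0.0060061087.
County 4: Wₕ = 0.09611965; term = 0.09611965²·(1 − 0.07374557)·13.1/291 = 3.8524142 × 10^-4.
Sum = 0.011942786.

0.01194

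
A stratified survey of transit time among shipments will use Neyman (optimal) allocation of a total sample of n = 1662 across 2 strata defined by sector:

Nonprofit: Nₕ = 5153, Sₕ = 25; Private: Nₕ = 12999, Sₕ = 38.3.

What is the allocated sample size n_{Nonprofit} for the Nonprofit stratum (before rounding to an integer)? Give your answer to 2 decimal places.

Neyman allocation: nₕ = n·NₕSₕ / Σⱼ NⱼSⱼ.
Σ NⱼSⱼ = 5153·25 + 12999·38.3 = 626686.7.
n_{Nonprofit} = 1662·5153·25 / 626686.7 = 341.65.

341.65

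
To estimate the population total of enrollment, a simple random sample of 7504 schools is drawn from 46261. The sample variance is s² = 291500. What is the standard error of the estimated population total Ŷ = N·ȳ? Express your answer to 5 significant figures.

263910

Var(Ŷ) = N²·Var(ȳ) = N²·(1 − n/N)·s²/n.
f = 7504/46261 = 0.16221007; Var(ȳ) = 0.83778993·291500/7504 = 32.544745.
Var(Ŷ) = 46261² · 32.544745 = 6.9648362 × 10^10.
SE(Ŷ) = √(6.9648362 × 10^10) = 263910.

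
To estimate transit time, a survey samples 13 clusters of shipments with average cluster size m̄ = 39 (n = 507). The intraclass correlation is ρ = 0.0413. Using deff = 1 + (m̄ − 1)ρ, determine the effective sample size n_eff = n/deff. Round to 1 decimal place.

deff = 1 + (39 − 1)·0.0413 = 1 + 1.5694 = 2.5694.
n_eff = 507 / 2.5694 = 197.3.

197.3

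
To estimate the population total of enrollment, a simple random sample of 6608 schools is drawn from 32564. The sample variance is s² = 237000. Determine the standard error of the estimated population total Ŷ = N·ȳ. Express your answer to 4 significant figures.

174100

Var(Ŷ) = N²·Var(ȳ) = N²·(1 − n/N)·s²/n.
f = 6608/32564 = 0.20292347; Var(ȳ) = 0.79707653·237000/6608 = 28.587642.
Var(Ŷ) = 32564² · 28.587642 = 3.0314739 × 10^10.
SE(Ŷ) = √(3.0314739 × 10^10) = 174100.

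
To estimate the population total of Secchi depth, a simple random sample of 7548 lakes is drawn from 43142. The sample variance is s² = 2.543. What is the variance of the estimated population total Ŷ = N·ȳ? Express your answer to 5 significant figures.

Var(Ŷ) = N²·Var(ȳ) = N²·(1 − n/N)·s²/n.
f = 7548/43142 = 0.17495712; Var(ȳ) = 0.82504288·2.543/7548 = 2.7796556 × 10^-4.
Var(Ŷ) = 43142² · (2.7796556 × 10^-4) = 517358.44.

517360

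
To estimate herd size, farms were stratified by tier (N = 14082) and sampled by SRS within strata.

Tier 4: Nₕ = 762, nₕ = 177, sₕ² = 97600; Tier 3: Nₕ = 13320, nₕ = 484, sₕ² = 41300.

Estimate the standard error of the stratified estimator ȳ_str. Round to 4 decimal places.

Var(ȳ_str) = Σₕ Wₕ²(1 − fₕ)sₕ²/nₕ with Wₕ = Nₕ/N, N = 14082.
Tier 4: Wₕ = 0.05411163; term = 0.05411163²·(1 − 0.23228346)·97600/177 = 1.2395348.
Tier 3: Wₕ = 0.94588837; term = 0.94588837²·(1 − 0.03633634)·41300/484 = 73.571556.
Sum = 74.811091.
SE = √(74.811091) = 8.6493.

8.6493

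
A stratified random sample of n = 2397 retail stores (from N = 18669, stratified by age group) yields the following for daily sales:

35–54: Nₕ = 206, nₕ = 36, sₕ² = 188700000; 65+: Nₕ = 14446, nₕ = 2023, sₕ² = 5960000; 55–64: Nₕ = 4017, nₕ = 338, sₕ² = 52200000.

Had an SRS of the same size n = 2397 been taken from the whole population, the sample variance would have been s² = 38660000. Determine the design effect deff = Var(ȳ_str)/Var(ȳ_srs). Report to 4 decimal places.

0.6112

Var(ȳ_str) = Σ Wₕ²(1−fₕ)sₕ²/nₕ with Wₕ = Nₕ/18669:
  35–54: (206/18669)²·(1−36/206)·188700000/36 = 526.67588
  65+: (14446/18669)²·(1−2023/14446)·5960000/2023 = 1516.9888
  55–64: (4017/18669)²·(1−338/4017)·52200000/338 = 6548.5223
  → Var(ȳ_str) = 8592.187.
Var(ȳ_srs) = (1 − 2397/18669)·38660000/2397 = 14057.681.
deff = 8592.187 / 14057.681 = 0.6112.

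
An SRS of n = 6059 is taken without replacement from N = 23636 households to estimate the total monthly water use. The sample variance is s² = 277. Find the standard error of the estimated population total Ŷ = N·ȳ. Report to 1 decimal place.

Var(Ŷ) = N²·Var(ȳ) = N²·(1 − n/N)·s²/n.
f = 6059/23636 = 0.25634625; Var(ȳ) = 0.74365375·277/6059 = 0.033997704.
Var(Ŷ) = 23636² · 0.033997704 = 1.8993174 × 10^7.
SE(Ŷ) = √(1.8993174 × 10^7) = 4358.1.

4358.1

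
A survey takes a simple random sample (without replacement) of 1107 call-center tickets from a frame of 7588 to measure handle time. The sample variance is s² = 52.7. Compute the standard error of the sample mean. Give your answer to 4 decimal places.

Under SRS without replacement, Var(ȳ) = (1 − f)·s²/n with f = n/N = 1107/7588 = 0.14588824.
Var(ȳ) = (1 − 0.14588824)·52.7/1107 = 0.85411176·0.047606143 = 0.040660966.
SE(ȳ) = √(0.040660966) = 0.2016.

0.2016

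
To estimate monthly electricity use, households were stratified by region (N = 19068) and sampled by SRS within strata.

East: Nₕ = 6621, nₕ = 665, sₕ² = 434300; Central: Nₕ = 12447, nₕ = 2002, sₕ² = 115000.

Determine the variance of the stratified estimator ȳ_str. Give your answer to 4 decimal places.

Var(ȳ_str) = Σₕ Wₕ²(1 − fₕ)sₕ²/nₕ with Wₕ = Nₕ/N, N = 19068.
East: Wₕ = 0.34723096; term = 0.34723096²·(1 − 0.10043800)·434300/665 = 70.833088.
Central: Wₕ = 0.65276904; term = 0.65276904²·(1 − 0.16084197)·115000/2002 = 20.539819.
Sum = 91.372907.

91.3729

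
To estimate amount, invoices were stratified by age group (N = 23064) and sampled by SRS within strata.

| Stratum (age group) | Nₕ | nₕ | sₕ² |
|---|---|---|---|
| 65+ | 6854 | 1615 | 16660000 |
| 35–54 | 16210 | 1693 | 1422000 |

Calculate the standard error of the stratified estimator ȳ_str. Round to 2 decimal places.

32.68

Var(ȳ_str) = Σₕ Wₕ²(1 − fₕ)sₕ²/nₕ with Wₕ = Nₕ/N, N = 23064.
65+: Wₕ = 0.29717308; term = 0.29717308²·(1 − 0.23562883)·16660000/1615 = 696.347.
35–54: Wₕ = 0.70282692; term = 0.70282692²·(1 − 0.10444170)·1422000/1693 = 371.56369.
Sum = 1067.9107.
SE = √(1067.9107) = 32.68.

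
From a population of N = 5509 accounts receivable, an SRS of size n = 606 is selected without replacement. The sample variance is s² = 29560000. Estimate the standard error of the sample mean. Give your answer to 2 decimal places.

208.36

Under SRS without replacement, Var(ȳ) = (1 − f)·s²/n with f = n/N = 606/5509 = 0.11000182.
Var(ȳ) = (1 − 0.11000182)·29560000/606 = 0.88999818·48778.878 = 43413.113.
SE(ȳ) = √(43413.113) = 208.36.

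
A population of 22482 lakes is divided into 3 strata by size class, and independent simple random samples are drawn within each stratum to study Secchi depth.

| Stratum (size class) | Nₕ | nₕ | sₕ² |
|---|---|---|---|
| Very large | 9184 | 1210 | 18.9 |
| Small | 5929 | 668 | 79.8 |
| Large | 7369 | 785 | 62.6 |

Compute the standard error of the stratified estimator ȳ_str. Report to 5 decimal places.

Var(ȳ_str) = Σₕ Wₕ²(1 − fₕ)sₕ²/nₕ with Wₕ = Nₕ/N, N = 22482.
Very large: Wₕ = 0.40850458; term = 0.40850458²·(1 − 0.13175087)·18.9/1210 = 0.0022631568.
Small: Wₕ = 0.26372209; term = 0.26372209²·(1 − 0.11266655)·79.8/668 = 0.0073723559.
Large: Wₕ = 0.32777333; term = 0.32777333²·(1 − 0.10652734)·62.6/785 = 0.007654788.
Sum = 0.017290301.
SE = √(0.017290301) = 0.13149.

0.13149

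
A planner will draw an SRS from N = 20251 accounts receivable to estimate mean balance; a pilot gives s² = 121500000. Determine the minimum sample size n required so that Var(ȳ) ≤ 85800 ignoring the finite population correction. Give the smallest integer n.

Without fpc, n₀ = s²/D = 121500000/85800 = 1416.0839.
Rounding up, n = 1417.

1417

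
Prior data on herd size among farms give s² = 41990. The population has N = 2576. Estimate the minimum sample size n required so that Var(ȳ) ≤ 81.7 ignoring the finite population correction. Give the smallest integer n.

514

Without fpc, n₀ = s²/D = 41990/81.7 = 513.9535.
Rounding up, n = 514.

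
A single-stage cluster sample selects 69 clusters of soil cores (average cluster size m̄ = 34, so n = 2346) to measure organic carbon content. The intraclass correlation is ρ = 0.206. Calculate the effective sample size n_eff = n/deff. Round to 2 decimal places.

300.85

deff = 1 + (34 − 1)·0.206 = 1 + 6.798 = 7.798.
n_eff = 2346 / 7.798 = 300.85.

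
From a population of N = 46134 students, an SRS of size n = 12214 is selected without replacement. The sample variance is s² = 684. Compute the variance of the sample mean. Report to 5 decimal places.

0.04117

Under SRS without replacement, Var(ȳ) = (1 − f)·s²/n with f = n/N = 12214/46134 = 0.26475051.
Var(ȳ) = (1 − 0.26475051)·684/12214 = 0.73524949·0.05600131 = 0.041174935.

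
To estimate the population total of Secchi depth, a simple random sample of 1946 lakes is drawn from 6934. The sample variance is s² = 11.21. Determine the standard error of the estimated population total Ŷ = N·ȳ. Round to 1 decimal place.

Var(Ŷ) = N²·Var(ȳ) = N²·(1 − n/N)·s²/n.
f = 1946/6934 = 0.28064609; Var(ȳ) = 0.71935391·11.21/1946 = 0.004143863.
Var(Ŷ) = 6934² · 0.004143863 = 199238.41.
SE(Ŷ) = √(199238.41) = 446.4.

446.4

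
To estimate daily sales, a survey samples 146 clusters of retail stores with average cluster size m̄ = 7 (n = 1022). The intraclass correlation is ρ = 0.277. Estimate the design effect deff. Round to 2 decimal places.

2.66

deff = 1 + (7 − 1)·0.277 = 1 + 1.662 = 2.662.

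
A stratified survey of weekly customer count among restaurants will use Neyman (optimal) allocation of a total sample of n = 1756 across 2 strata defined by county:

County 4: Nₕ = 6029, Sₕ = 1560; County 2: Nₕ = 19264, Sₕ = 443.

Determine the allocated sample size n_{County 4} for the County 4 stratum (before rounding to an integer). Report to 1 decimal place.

920.6

Neyman allocation: nₕ = n·NₕSₕ / Σⱼ NⱼSⱼ.
Σ NⱼSⱼ = 6029·1560 + 19264·443 = 1.7939192 × 10^7.
n_{County 4} = 1756·6029·1560 / (1.7939192 × 10^7) = 920.6.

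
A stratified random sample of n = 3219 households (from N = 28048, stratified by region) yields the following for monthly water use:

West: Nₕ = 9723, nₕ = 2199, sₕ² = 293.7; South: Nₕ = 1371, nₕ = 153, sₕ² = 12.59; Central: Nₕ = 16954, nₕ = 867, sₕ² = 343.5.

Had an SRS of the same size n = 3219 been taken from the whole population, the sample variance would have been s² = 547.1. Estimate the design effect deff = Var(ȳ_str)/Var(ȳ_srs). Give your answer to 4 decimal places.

0.9967

Var(ȳ_str) = Σ Wₕ²(1−fₕ)sₕ²/nₕ with Wₕ = Nₕ/28048:
  West: (9723/28048)²·(1−2199/9723)·293.7/2199 = 0.012420069
  South: (1371/28048)²·(1−153/1371)·12.59/153 = 1.7466876 × 10^-4
  Central: (16954/28048)²·(1−867/16954)·343.5/867 = 0.13735709
  → Var(ȳ_str) = 0.14995183.
Var(ȳ_srs) = (1 − 3219/28048)·547.1/3219 = 0.15045377.
deff = 0.14995183 / 0.15045377 = 0.9967.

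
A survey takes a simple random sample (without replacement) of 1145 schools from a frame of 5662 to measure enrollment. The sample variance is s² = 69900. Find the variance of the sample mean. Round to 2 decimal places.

Under SRS without replacement, Var(ȳ) = (1 − f)·s²/n with f = n/N = 1145/5662 = 0.20222536.
Var(ȳ) = (1 − 0.20222536)·69900/1145 = 0.79777464·61.048035 = 48.702574.

48.70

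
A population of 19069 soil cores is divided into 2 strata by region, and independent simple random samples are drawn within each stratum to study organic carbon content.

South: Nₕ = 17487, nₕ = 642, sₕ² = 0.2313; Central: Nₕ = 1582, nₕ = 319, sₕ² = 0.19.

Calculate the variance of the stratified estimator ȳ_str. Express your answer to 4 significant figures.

Var(ȳ_str) = Σₕ Wₕ²(1 − fₕ)sₕ²/nₕ with Wₕ = Nₕ/N, N = 19069.
South: Wₕ = 0.91703812; term = 0.91703812²·(1 − 0.03671299)·0.2313/642 = 2.9185766 × 10^-4.
Central: Wₕ = 0.08296188; term = 0.08296188²·(1 − 0.20164349)·0.19/319 = 3.2727807 × 10^-6.
Sum = 2.9513044 × 10^-4.

2.951 × 10^-4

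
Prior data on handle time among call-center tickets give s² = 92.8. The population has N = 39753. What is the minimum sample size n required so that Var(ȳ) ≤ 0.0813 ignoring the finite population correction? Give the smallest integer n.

Without fpc, n₀ = s²/D = 92.8/0.0813 = 1141.4514.
Rounding up, n = 1142.

1142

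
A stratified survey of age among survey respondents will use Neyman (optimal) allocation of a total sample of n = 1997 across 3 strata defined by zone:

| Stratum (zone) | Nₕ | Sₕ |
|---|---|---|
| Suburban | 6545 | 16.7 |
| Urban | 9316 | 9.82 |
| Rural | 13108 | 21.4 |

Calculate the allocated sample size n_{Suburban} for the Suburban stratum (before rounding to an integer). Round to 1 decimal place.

453.5

Neyman allocation: nₕ = n·NₕSₕ / Σⱼ NⱼSⱼ.
Σ NⱼSⱼ = 6545·16.7 + 9316·9.82 + 13108·21.4 = 481295.82.
n_{Suburban} = 1997·6545·16.7 / 481295.82 = 453.5.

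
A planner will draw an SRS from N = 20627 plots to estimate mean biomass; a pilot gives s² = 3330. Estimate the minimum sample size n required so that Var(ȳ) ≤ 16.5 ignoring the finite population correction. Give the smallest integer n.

202

Without fpc, n₀ = s²/D = 3330/16.5 = 201.8182.
Rounding up, n = 202.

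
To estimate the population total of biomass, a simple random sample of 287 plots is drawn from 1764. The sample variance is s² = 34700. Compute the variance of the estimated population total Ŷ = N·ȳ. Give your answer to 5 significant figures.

Var(Ŷ) = N²·Var(ȳ) = N²·(1 − n/N)·s²/n.
f = 287/1764 = 0.16269841; Var(ȳ) = 0.83730159·34700/287 = 101.23472.
Var(Ŷ) = 1764² · 101.23472 = 3.1501167 × 10^8.

3.1501 × 10^8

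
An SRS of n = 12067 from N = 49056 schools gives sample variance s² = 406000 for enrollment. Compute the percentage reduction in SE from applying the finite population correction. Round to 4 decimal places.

f = n/N = 12067/49056 = 0.24598418.
SE_no-fpc = √(s²/n) = 5.8004723; SE_fpc = √((1−f)s²/n) = 5.036787.
Ratio = √(1−f) = 0.86834084. Reduction = 100·(1 − 0.86834084) = 13.1659%.

13.1659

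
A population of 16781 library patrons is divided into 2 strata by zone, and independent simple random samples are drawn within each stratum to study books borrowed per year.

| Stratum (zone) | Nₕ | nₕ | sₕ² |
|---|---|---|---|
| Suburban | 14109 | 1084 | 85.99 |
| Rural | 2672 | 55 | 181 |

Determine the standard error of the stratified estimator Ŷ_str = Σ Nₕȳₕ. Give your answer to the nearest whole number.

6131

Var(Ŷ_str) = Σₕ Nₕ²(1 − fₕ)sₕ²/nₕ.
Suburban: 14109²·(1 − 1084/14109)·85.99/1084 = 1.4577822 × 10^7.
Rural: 2672²·(1 − 55/2672)·181/55 = 2.301209 × 10^7.
Sum = 3.7589912 × 10^7.
SE = √(3.7589912 × 10^7) = 6131.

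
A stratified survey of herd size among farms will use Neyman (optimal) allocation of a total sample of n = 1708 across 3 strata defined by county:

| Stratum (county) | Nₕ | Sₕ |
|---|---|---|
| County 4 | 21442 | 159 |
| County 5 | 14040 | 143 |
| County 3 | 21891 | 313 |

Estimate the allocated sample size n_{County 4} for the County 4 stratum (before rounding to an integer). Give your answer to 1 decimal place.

474.6

Neyman allocation: nₕ = n·NₕSₕ / Σⱼ NⱼSⱼ.
Σ NⱼSⱼ = 21442·159 + 14040·143 + 21891·313 = 1.2268881 × 10^7.
n_{County 4} = 1708·21442·159 / (1.2268881 × 10^7) = 474.6.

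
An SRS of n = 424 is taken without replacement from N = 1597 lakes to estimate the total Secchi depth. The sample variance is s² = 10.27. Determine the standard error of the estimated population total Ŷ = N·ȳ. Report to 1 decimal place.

Var(Ŷ) = N²·Var(ȳ) = N²·(1 − n/N)·s²/n.
f = 424/1597 = 0.26549781; Var(ȳ) = 0.73450219·10.27/424 = 0.01779089.
Var(Ŷ) = 1597² · 0.01779089 = 45374.046.
SE(Ŷ) = √(45374.046) = 213.0.

213.0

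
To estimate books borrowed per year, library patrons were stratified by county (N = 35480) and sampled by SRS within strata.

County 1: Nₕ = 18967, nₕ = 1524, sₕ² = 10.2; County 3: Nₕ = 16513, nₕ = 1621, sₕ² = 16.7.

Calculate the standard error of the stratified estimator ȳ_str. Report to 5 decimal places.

0.06141

Var(ȳ_str) = Σₕ Wₕ²(1 − fₕ)sₕ²/nₕ with Wₕ = Nₕ/N, N = 35480.
County 1: Wₕ = 0.53458286; term = 0.53458286²·(1 − 0.08035008)·10.2/1524 = 0.001759008.
County 3: Wₕ = 0.46541714; term = 0.46541714²·(1 − 0.09816508)·16.7/1621 = 0.0020125433.
Sum = 0.0037715513.
SE = √(0.0037715513) = 0.06141.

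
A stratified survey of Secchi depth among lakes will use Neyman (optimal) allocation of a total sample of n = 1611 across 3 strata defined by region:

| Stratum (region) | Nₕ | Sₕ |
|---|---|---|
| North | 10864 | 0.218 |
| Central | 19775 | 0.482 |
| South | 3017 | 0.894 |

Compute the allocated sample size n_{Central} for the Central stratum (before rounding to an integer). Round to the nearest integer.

Neyman allocation: nₕ = n·NₕSₕ / Σⱼ NⱼSⱼ.
Σ NⱼSⱼ = 10864·0.218 + 19775·0.482 + 3017·0.894 = 14597.1.
n_{Central} = 1611·19775·0.482 / 14597.1 = 1052.

1052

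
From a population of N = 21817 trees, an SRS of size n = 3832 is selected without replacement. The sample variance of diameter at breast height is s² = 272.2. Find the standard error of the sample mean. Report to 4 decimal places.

Under SRS without replacement, Var(ȳ) = (1 − f)·s²/n with f = n/N = 3832/21817 = 0.17564285.
Var(ȳ) = (1 − 0.17564285)·272.2/3832 = 0.82435715·0.071033403 = 0.058556894.
SE(ȳ) = √(0.058556894) = 0.2420.

0.2420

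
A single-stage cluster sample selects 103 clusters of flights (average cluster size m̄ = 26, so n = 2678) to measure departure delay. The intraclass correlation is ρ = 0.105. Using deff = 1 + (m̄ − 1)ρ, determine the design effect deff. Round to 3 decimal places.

deff = 1 + (26 − 1)·0.105 = 1 + 2.625 = 3.625.

3.625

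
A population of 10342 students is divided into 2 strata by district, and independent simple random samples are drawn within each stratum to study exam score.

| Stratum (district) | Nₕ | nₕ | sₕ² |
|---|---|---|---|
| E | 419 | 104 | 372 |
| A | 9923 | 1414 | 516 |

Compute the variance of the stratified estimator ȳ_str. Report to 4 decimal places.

Var(ȳ_str) = Σₕ Wₕ²(1 − fₕ)sₕ²/nₕ with Wₕ = Nₕ/N, N = 10342.
E: Wₕ = 0.04051441; term = 0.04051441²·(1 − 0.24821002)·372/104 = 0.0044139266.
A: Wₕ = 0.95948559; term = 0.95948559²·(1 − 0.14249723)·516/1414 = 0.28807976.
Sum = 0.29249369.

0.2925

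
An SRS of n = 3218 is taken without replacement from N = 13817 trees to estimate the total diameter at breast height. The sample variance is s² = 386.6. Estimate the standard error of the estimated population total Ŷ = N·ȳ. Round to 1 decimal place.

Var(Ŷ) = N²·Var(ȳ) = N²·(1 − n/N)·s²/n.
f = 3218/13817 = 0.23290150; Var(ȳ) = 0.76709850·386.6/3218 = 0.092156706.
Var(Ŷ) = 13817² · 0.092156706 = 1.759359 × 10^7.
SE(Ŷ) = √(1.759359 × 10^7) = 4194.5.

4194.5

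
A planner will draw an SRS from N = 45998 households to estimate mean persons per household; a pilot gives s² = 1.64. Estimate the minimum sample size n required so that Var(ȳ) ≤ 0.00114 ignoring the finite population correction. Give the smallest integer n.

1439

Without fpc, n₀ = s²/D = 1.64/0.00114 = 1438.5965.
Rounding up, n = 1439.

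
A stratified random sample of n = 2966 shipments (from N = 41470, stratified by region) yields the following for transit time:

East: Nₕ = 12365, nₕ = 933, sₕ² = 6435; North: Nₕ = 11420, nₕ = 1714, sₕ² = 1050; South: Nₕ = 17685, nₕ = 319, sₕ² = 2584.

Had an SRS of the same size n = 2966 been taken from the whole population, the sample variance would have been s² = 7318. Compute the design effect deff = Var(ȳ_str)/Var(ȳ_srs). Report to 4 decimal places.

Var(ȳ_str) = Σ Wₕ²(1−fₕ)sₕ²/nₕ with Wₕ = Nₕ/41470:
  East: (12365/41470)²·(1−933/12365)·6435/933 = 0.56691138
  North: (11420/41470)²·(1−1714/11420)·1050/1714 = 0.039483605
  South: (17685/41470)²·(1−319/17685)·2584/319 = 1.4465672
  → Var(ȳ_str) = 2.0529622.
Var(ȳ_srs) = (1 − 2966/41470)·7318/2966 = 2.2908311.
deff = 2.0529622 / 2.2908311 = 0.8962.

0.8962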